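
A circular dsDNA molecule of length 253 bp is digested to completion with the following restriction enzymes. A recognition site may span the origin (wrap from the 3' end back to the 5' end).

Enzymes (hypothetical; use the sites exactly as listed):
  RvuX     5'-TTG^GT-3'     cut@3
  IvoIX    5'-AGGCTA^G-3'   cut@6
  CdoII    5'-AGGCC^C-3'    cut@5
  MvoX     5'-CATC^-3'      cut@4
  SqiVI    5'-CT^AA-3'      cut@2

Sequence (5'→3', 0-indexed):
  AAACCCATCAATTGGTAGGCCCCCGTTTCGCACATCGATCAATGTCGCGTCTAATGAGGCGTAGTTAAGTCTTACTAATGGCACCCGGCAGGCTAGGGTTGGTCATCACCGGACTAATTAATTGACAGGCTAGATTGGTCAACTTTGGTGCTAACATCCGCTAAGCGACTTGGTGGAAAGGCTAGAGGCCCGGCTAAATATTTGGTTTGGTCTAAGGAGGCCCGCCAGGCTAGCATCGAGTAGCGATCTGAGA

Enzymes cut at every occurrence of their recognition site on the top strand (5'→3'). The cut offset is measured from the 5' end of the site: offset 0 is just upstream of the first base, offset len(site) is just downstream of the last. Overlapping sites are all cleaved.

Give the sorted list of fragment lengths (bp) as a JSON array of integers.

Scan for sites:
  RvuX TTGGT/3: at [11, 98, 134, 144, 169, 201, 206] ⇒ [14, 101, 137, 147, 172, 204, 209]
  IvoIX AGGCTAG/6: at [89, 126, 178, 226] ⇒ [95, 132, 184, 232]
  CdoII AGGCCC/5: at [16, 185, 217] ⇒ [21, 190, 222]
  MvoX CATC/4: at [5, 32, 103, 154, 233] ⇒ [9, 36, 107, 158, 237]
  SqiVI CTAA/2: at [50, 74, 113, 150, 160, 193, 211] ⇒ [52, 76, 115, 152, 162, 195, 213]

Pooled cuts: [9, 14, 21, 36, 52, 76, 95, 101, 107, 115, 132, 137, 147, 152, 158, 162, 172, 184, 190, 195, 204, 209, 213, 222, 232, 237]

Fragment lengths:
  9→14: 5 bp
  14→21: 7 bp
  21→36: 15 bp
  36→52: 16 bp
  52→76: 24 bp
  76→95: 19 bp
  95→101: 6 bp
  101→107: 6 bp
  107→115: 8 bp
  115→132: 17 bp
  132→137: 5 bp
  137→147: 10 bp
  147→152: 5 bp
  152→158: 6 bp
  158→162: 4 bp
  162→172: 10 bp
  172→184: 12 bp
  184→190: 6 bp
  190→195: 5 bp
  195→204: 9 bp
  204→209: 5 bp
  209→213: 4 bp
  213→222: 9 bp
  222→232: 10 bp
  232→237: 5 bp
  237→9 (wrap): 253-237+9 = 25 bp

[4,4,5,5,5,5,5,5,6,6,6,6,7,8,9,9,10,10,10,12,15,16,17,19,24,25]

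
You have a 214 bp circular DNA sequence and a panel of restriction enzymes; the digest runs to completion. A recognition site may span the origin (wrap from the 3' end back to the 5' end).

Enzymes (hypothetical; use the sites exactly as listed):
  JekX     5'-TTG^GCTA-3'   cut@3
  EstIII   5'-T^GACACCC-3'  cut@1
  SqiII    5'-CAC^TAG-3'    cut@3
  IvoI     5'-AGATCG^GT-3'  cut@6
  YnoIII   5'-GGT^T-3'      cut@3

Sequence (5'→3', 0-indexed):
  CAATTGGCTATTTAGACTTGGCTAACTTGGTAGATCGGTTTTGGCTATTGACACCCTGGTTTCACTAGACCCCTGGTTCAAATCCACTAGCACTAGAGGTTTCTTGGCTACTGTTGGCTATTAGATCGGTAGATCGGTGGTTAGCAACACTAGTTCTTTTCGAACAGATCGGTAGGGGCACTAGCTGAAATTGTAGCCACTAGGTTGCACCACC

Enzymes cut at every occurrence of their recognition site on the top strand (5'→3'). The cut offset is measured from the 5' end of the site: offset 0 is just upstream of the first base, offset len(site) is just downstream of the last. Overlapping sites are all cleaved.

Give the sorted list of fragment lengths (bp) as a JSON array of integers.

Site scan:
  JekX TTGGCTA/3: at [3, 17, 40, 103, 113] ⇒ [6, 20, 43, 106, 116]
  EstIII TGACACCC/1: at [48] ⇒ [49]
  SqiII CACTAG/3: at [62, 84, 90, 147, 178, 197] ⇒ [65, 87, 93, 150, 181, 200]
  IvoI AGATCGGT/6: at [31, 122, 130, 165] ⇒ [37, 128, 136, 171]
  YnoIII GGTT/3: at [36, 57, 74, 97, 138, 202] ⇒ [39, 60, 77, 100, 141, 205]

All cut coordinates (distinct, sorted): [6, 20, 37, 39, 43, 49, 60, 65, 77, 87, 93, 100, 106, 116, 128, 136, 141, 150, 171, 181, 200, 205]

Fragments:
  6→20: 14 bp
  20→37: 17 bp
  37→39: 2 bp
  39→43: 4 bp
  43→49: 6 bp
  49→60: 11 bp
  60→65: 5 bp
  65→77: 12 bp
  77→87: 10 bp
  87→93: 6 bp
  93→100: 7 bp
  100→106: 6 bp
  106→116: 10 bp
  116→128: 12 bp
  128→136: 8 bp
  136→141: 5 bp
  141→150: 9 bp
  150→171: 21 bp
  171→181: 10 bp
  181→200: 19 bp
  200→205: 5 bp
  205→6 (wrap): 214-205+6 = 15 bp

[2,4,5,5,5,6,6,6,7,8,9,10,10,10,11,12,12,14,15,17,19,21]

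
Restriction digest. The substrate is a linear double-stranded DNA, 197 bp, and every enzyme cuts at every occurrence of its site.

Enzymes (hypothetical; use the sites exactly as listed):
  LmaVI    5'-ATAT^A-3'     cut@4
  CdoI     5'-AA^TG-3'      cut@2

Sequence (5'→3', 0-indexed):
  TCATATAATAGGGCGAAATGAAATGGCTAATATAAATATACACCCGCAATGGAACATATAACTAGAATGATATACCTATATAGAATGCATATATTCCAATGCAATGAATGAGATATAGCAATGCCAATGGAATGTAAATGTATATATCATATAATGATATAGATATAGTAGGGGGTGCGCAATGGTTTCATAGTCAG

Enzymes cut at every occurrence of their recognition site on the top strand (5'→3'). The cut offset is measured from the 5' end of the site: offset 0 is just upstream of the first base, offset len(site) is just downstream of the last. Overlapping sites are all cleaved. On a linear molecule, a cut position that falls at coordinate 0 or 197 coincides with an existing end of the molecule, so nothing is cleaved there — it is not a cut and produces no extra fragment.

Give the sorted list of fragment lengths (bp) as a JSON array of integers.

Site scan:
  LmaVI (ATATA, off=4): starts [2, 29, 35, 55, 69, 77, 88, 112, 141, 148, 156, 162] → cuts [6, 33, 39, 59, 73, 81, 92, 116, 145, 152, 160, 166]
  CdoI (AATG, off=2): starts [16, 21, 47, 65, 83, 97, 102, 106, 119, 125, 130, 136, 152, 180] → cuts [18, 23, 49, 67, 85, 99, 104, 108, 121, 127, 132, 138, 154, 182]

All cut coordinates (distinct, sorted): [6, 18, 23, 33, 39, 49, 59, 67, 73, 81, 85, 92, 99, 104, 108, 116, 121, 127, 132, 138, 145, 152, 154, 160, 166, 182]

Fragments:
  [0,6): 6 bp
  [6,18): 12 bp
  [18,23): 5 bp
  [23,33): 10 bp
  [33,39): 6 bp
  [39,49): 10 bp
  [49,59): 10 bp
  [59,67): 8 bp
  [67,73): 6 bp
  [73,81): 8 bp
  [81,85): 4 bp
  [85,92): 7 bp
  [92,99): 7 bp
  [99,104): 5 bp
  [104,108): 4 bp
  [108,116): 8 bp
  [116,121): 5 bp
  [121,127): 6 bp
  [127,132): 5 bp
  [132,138): 6 bp
  [138,145): 7 bp
  [145,152): 7 bp
  [152,154): 2 bp
  [154,160): 6 bp
  [160,166): 6 bp
  [166,182): 16 bp
  [182,197): 15 bp

[2,4,4,5,5,5,5,6,6,6,6,6,6,6,7,7,7,7,8,8,8,10,10,10,12,15,16]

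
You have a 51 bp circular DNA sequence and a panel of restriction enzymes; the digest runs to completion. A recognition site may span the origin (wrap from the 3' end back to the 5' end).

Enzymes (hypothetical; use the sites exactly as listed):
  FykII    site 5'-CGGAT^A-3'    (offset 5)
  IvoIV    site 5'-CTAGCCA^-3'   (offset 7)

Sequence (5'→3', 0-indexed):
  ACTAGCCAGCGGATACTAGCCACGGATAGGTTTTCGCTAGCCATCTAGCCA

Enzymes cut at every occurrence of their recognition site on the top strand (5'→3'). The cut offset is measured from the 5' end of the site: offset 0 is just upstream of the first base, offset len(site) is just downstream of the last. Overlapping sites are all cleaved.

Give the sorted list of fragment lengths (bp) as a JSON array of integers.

[5,6,8,8,8,16]

Per-enzyme occurrences:
  FykII CGGATA/5: at [9, 22] ⇒ [14, 27]
  IvoIV CTAGCCA/7: at [1, 15, 36, 44] ⇒ [0, 8, 22, 43]

All cut coordinates (distinct, sorted): [0, 8, 14, 22, 27, 43]

Fragments:
  0→8: 8 bp
  8→14: 6 bp
  14→22: 8 bp
  22→27: 5 bp
  27→43: 16 bp
  43→0 (wrap): 51-43+0 = 8 bp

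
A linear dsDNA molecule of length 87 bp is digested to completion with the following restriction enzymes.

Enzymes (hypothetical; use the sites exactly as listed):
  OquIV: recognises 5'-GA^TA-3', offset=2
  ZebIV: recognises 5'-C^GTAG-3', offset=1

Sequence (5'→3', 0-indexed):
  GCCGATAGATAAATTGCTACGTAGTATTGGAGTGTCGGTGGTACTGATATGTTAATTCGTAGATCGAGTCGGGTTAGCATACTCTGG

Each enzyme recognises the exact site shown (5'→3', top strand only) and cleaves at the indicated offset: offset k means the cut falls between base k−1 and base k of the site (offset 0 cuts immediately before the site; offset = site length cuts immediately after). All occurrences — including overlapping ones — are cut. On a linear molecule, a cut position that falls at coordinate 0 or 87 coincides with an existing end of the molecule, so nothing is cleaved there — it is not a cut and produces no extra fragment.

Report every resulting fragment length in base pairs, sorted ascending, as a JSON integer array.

[4,5,11,11,27,29]

Scan for sites:
  OquIV GATA/2: at [3, 7, 45] ⇒ [5, 9, 47]
  ZebIV CGTAG/1: at [19, 57] ⇒ [20, 58]

Pooled cuts: [5, 9, 20, 47, 58]

Fragment lengths:
  [0,5): 5 bp
  [5,9): 4 bp
  [9,20): 11 bp
  [20,47): 27 bp
  [47,58): 11 bp
  [58,87): 29 bp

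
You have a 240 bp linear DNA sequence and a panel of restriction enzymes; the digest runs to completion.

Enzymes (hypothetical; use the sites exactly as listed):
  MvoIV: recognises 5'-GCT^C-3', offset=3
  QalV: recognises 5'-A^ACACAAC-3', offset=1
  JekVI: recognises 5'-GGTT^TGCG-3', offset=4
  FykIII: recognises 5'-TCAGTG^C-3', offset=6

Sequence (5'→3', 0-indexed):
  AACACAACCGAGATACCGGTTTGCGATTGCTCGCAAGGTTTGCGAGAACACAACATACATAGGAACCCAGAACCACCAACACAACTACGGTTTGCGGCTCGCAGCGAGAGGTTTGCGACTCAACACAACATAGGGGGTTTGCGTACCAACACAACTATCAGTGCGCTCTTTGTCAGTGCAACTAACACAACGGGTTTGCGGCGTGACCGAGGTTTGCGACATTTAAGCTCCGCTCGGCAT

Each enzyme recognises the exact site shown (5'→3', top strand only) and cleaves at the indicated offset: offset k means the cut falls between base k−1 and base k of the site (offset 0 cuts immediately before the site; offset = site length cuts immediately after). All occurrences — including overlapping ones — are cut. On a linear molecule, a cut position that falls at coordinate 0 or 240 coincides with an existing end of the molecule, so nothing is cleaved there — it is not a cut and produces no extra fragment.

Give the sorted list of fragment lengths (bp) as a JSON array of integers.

Scan for sites:
  MvoIV GCTC/3: at [28, 96, 164, 226, 231] ⇒ [31, 99, 167, 229, 234]
  QalV AACACAAC/1: at [0, 46, 77, 121, 147, 183] ⇒ [1, 47, 78, 122, 148, 184]
  JekVI GGTTTGCG/4: at [17, 36, 88, 109, 135, 192, 210] ⇒ [21, 40, 92, 113, 139, 196, 214]
  FykIII TCAGTGC/6: at [157, 172] ⇒ [163, 178]

Pooled cuts: [1, 21, 31, 40, 47, 78, 92, 99, 113, 122, 139, 148, 163, 167, 178, 184, 196, 214, 229, 234]

Fragment lengths:
  [0,1): 1 bp
  [1,21): 20 bp
  [21,31): 10 bp
  [31,40): 9 bp
  [40,47): 7 bp
  [47,78): 31 bp
  [78,92): 14 bp
  [92,99): 7 bp
  [99,113): 14 bp
  [113,122): 9 bp
  [122,139): 17 bp
  [139,148): 9 bp
  [148,163): 15 bp
  [163,167): 4 bp
  [167,178): 11 bp
  [178,184): 6 bp
  [184,196): 12 bp
  [196,214): 18 bp
  [214,229): 15 bp
  [229,234): 5 bp
  [234,240): 6 bp

[1,4,5,6,6,7,7,9,9,9,10,11,12,14,14,15,15,17,18,20,31]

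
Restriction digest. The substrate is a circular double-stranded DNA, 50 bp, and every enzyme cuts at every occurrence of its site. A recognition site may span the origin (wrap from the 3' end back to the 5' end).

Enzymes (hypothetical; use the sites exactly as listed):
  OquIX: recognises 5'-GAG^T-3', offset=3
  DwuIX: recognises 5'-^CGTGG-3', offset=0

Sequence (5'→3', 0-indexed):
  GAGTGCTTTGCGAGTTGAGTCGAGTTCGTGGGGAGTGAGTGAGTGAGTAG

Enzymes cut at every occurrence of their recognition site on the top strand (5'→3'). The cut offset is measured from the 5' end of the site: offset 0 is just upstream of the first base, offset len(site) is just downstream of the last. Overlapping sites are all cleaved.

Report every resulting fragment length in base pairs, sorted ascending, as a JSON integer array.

[2,4,4,4,5,5,6,9,11]

Site scan:
  OquIX (GAGT, off=3): starts [0, 11, 16, 21, 32, 36, 40, 44] → cuts [3, 14, 19, 24, 35, 39, 43, 47]
  DwuIX (CGTGG, off=0): starts [26] → cuts [26]

All cut coordinates (distinct, sorted): [3, 14, 19, 24, 26, 35, 39, 43, 47]

Fragment lengths:
  3→14: 11 bp
  14→19: 5 bp
  19→24: 5 bp
  24→26: 2 bp
  26→35: 9 bp
  35→39: 4 bp
  39→43: 4 bp
  43→47: 4 bp
  47→3 (wrap): 50-47+3 = 6 bp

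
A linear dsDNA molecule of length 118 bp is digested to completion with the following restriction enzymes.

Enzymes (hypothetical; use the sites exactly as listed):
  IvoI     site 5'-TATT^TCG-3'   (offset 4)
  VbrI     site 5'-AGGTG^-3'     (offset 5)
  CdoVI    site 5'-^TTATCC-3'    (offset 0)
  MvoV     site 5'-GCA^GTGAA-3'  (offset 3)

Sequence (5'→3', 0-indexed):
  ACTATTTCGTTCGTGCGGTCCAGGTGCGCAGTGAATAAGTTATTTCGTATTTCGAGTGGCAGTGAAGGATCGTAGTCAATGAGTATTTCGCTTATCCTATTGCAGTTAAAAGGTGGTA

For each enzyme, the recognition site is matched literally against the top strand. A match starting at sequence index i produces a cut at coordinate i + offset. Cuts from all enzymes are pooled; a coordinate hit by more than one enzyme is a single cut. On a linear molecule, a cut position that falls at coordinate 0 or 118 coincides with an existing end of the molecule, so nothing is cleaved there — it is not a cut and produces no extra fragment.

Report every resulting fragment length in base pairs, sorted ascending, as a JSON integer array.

Per-enzyme occurrences:
  IvoI TATTTCG/4: at [2, 40, 47, 83] ⇒ [6, 44, 51, 87]
  VbrI AGGTG/5: at [21, 110] ⇒ [26, 115]
  CdoVI TTATCC/0: at [91] ⇒ [91]
  MvoV GCAGTGAA/3: at [27, 58] ⇒ [30, 61]

Pooled cuts: [6, 26, 30, 44, 51, 61, 87, 91, 115]

Fragment lengths:
  [0,6): 6 bp
  [6,26): 20 bp
  [26,30): 4 bp
  [30,44): 14 bp
  [44,51): 7 bp
  [51,61): 10 bp
  [61,87): 26 bp
  [87,91): 4 bp
  [91,115): 24 bp
  [115,118): 3 bp

[3,4,4,6,7,10,14,20,24,26]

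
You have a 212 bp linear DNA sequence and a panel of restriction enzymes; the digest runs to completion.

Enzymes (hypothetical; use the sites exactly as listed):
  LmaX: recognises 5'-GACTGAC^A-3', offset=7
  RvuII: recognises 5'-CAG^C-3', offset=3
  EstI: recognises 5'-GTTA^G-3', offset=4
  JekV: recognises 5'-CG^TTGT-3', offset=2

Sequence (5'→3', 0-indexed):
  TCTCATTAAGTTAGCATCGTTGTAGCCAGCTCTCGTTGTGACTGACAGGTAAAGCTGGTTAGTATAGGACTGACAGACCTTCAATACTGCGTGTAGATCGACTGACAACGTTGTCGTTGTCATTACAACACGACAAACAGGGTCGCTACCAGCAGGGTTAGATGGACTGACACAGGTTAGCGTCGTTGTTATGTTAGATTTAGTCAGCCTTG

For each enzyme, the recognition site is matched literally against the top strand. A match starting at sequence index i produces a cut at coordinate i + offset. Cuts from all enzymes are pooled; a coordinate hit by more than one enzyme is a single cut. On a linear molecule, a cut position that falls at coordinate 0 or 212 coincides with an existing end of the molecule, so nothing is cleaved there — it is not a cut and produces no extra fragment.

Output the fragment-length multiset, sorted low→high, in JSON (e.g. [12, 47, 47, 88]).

Scan for sites:
  LmaX GACTGACA/7: at [39, 67, 99, 164] ⇒ [46, 74, 106, 171]
  RvuII CAGC/3: at [26, 149, 204] ⇒ [29, 152, 207]
  EstI GTTAG/4: at [9, 57, 156, 175, 192] ⇒ [13, 61, 160, 179, 196]
  JekV CGTTGT/2: at [17, 33, 108, 114, 183] ⇒ [19, 35, 110, 116, 185]

All cut coordinates (distinct, sorted): [13, 19, 29, 35, 46, 61, 74, 106, 110, 116, 152, 160, 171, 179, 185, 196, 207]

Fragment lengths:
  [0,13): 13 bp
  [13,19): 6 bp
  [19,29): 10 bp
  [29,35): 6 bp
  [35,46): 11 bp
  [46,61): 15 bp
  [61,74): 13 bp
  [74,106): 32 bp
  [106,110): 4 bp
  [110,116): 6 bp
  [116,152): 36 bp
  [152,160): 8 bp
  [160,171): 11 bp
  [171,179): 8 bp
  [179,185): 6 bp
  [185,196): 11 bp
  [196,207): 11 bp
  [207,212): 5 bp

[4,5,6,6,6,6,8,8,10,11,11,11,11,13,13,15,32,36]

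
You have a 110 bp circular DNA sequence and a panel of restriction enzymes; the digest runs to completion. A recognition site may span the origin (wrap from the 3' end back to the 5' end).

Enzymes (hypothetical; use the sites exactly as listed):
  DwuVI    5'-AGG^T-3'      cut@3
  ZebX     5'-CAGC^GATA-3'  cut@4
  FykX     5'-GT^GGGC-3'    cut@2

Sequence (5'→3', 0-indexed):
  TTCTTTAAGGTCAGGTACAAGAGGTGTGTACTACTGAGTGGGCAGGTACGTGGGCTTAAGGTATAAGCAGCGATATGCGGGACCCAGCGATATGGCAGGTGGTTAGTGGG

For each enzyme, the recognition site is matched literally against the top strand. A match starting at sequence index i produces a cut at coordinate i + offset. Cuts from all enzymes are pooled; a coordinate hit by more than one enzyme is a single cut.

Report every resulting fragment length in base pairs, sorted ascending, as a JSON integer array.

Per-enzyme occurrences:
  DwuVI (AGGT, off=3): starts [7, 12, 21, 43, 58, 96] → cuts [10, 15, 24, 46, 61, 99]
  ZebX (CAGCGATA, off=4): starts [67, 84] → cuts [71, 88]
  FykX (GTGGGC, off=2): starts [37, 49] → cuts [39, 51]

All cut coordinates (distinct, sorted): [10, 15, 24, 39, 46, 51, 61, 71, 88, 99]

Fragment lengths:
  10→15: 5 bp
  15→24: 9 bp
  24→39: 15 bp
  39→46: 7 bp
  46→51: 5 bp
  51→61: 10 bp
  61→71: 10 bp
  71→88: 17 bp
  88→99: 11 bp
  99→10 (wrap): 110-99+10 = 21 bp

[5,5,7,9,10,10,11,15,17,21]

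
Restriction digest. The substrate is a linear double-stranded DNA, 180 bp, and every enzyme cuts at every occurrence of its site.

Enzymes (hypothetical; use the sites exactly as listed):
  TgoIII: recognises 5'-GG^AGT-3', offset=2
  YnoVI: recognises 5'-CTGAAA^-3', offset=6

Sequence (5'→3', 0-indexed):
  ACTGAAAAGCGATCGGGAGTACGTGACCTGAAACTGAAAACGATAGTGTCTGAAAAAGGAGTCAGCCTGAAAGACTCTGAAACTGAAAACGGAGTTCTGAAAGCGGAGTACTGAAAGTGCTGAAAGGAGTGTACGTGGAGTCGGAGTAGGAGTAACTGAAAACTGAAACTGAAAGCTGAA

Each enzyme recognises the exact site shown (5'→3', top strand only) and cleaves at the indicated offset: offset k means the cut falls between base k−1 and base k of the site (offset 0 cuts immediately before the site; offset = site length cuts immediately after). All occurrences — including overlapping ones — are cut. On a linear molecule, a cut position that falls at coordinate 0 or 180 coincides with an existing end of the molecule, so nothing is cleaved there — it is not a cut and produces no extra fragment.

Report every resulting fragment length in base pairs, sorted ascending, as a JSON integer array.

Site scan:
  TgoIII (GGAGT, off=2): starts [15, 57, 90, 104, 125, 136, 142, 148] → cuts [17, 59, 92, 106, 127, 138, 144, 150]
  YnoVI (CTGAAA, off=6): starts [1, 27, 33, 49, 66, 76, 82, 96, 110, 119, 155, 162, 168] → cuts [7, 33, 39, 55, 72, 82, 88, 102, 116, 125, 161, 168, 174]

All cut coordinates (distinct, sorted): [7, 17, 33, 39, 55, 59, 72, 82, 88, 92, 102, 106, 116, 125, 127, 138, 144, 150, 161, 168, 174]

Fragment lengths:
  [0,7): 7 bp
  [7,17): 10 bp
  [17,33): 16 bp
  [33,39): 6 bp
  [39,55): 16 bp
  [55,59): 4 bp
  [59,72): 13 bp
  [72,82): 10 bp
  [82,88): 6 bp
  [88,92): 4 bp
  [92,102): 10 bp
  [102,106): 4 bp
  [106,116): 10 bp
  [116,125): 9 bp
  [125,127): 2 bp
  [127,138): 11 bp
  [138,144): 6 bp
  [144,150): 6 bp
  [150,161): 11 bp
  [161,168): 7 bp
  [168,174): 6 bp
  [174,180): 6 bp

[2,4,4,4,6,6,6,6,6,6,7,7,9,10,10,10,10,11,11,13,16,16]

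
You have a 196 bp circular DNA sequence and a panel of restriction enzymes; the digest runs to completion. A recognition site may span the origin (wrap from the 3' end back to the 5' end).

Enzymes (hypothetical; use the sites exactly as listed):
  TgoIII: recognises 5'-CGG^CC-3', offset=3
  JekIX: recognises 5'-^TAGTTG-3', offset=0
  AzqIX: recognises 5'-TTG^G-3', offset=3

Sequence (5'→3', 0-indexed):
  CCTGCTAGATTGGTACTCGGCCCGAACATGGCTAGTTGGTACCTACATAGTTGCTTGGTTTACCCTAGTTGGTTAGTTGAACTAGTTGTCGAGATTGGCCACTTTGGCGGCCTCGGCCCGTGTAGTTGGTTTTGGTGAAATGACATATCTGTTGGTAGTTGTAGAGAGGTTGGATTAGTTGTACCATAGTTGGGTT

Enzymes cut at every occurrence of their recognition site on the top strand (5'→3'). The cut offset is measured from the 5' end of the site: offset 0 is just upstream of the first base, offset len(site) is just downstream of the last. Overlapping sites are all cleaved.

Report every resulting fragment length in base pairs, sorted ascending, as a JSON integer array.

Scan for sites:
  TgoIII CGGCC/3: at [17, 107, 113] ⇒ [20, 110, 116]
  JekIX TAGTTG/0: at [32, 47, 65, 73, 82, 122, 155, 175, 186] ⇒ [32, 47, 65, 73, 82, 122, 155, 175, 186]
  AzqIX TTGG/3: at [9, 35, 54, 68, 94, 103, 125, 131, 151, 169, 189] ⇒ [12, 38, 57, 71, 97, 106, 128, 134, 154, 172, 192]

All cut coordinates (distinct, sorted): [12, 20, 32, 38, 47, 57, 65, 71, 73, 82, 97, 106, 110, 116, 122, 128, 134, 154, 155, 172, 175, 186, 192]

Fragments:
  12→20: 8 bp
  20→32: 12 bp
  32→38: 6 bp
  38→47: 9 bp
  47→57: 10 bp
  57→65: 8 bp
  65→71: 6 bp
  71→73: 2 bp
  73→82: 9 bp
  82→97: 15 bp
  97→106: 9 bp
  106→110: 4 bp
  110→116: 6 bp
  116→122: 6 bp
  122→128: 6 bp
  128→134: 6 bp
  134→154: 20 bp
  154→155: 1 bp
  155→172: 17 bp
  172→175: 3 bp
  175→186: 11 bp
  186→192: 6 bp
  192→12 (wrap): 196-192+12 = 16 bp

[1,2,3,4,6,6,6,6,6,6,6,8,8,9,9,9,10,11,12,15,16,17,20]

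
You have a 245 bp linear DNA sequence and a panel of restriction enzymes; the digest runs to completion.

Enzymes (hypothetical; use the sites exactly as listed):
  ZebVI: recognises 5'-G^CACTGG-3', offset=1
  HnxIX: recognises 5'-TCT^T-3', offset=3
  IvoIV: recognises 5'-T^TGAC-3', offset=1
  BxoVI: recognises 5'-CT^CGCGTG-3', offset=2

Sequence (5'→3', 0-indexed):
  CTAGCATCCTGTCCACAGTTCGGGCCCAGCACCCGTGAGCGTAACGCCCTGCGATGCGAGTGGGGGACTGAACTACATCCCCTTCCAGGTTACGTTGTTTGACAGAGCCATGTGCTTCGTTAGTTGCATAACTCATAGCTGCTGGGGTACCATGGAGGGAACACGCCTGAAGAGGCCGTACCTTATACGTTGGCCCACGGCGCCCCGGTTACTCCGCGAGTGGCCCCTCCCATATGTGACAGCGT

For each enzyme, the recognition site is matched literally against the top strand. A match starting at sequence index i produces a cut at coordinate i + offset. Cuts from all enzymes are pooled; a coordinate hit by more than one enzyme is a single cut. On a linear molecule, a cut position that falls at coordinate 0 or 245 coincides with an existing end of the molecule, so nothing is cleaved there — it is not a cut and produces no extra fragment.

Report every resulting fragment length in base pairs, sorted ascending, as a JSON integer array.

Site scan:
  ZebVI (GCACTGG, off=1): no sites
  HnxIX (TCTT, off=3): no sites
  IvoIV TTGAC/1: at [98] ⇒ [99]
  BxoVI (CTCGCGTG, off=2): no sites

All cut coordinates (distinct, sorted): [99]

Fragment lengths:
  [0,99): 99 bp
  [99,245): 146 bp

[99,146]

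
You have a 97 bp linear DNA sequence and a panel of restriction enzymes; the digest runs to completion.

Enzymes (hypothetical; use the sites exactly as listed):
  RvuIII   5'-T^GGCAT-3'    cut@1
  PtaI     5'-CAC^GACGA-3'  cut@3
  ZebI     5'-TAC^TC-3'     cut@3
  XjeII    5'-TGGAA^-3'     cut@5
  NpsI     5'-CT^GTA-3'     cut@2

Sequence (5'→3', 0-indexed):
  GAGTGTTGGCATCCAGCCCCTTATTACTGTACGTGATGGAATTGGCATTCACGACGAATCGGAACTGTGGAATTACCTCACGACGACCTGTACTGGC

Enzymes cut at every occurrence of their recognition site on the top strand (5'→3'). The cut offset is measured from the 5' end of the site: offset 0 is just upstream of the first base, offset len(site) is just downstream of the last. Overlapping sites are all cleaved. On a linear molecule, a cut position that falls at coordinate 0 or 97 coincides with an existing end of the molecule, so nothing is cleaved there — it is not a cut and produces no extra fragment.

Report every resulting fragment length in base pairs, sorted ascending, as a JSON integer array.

Site scan:
  RvuIII (TGGCAT, off=1): starts [6, 42] → cuts [7, 43]
  PtaI (CACGACGA, off=3): starts [49, 78] → cuts [52, 81]
  ZebI (TACTC, off=3): no sites
  XjeII (TGGAA, off=5): starts [36, 67] → cuts [41, 72]
  NpsI (CTGTA, off=2): starts [26, 87] → cuts [28, 89]

Pooled cuts: [7, 28, 41, 43, 52, 72, 81, 89]

Fragments:
  [0,7): 7 bp
  [7,28): 21 bp
  [28,41): 13 bp
  [41,43): 2 bp
  [43,52): 9 bp
  [52,72): 20 bp
  [72,81): 9 bp
  [81,89): 8 bp
  [89,97): 8 bp

[2,7,8,8,9,9,13,20,21]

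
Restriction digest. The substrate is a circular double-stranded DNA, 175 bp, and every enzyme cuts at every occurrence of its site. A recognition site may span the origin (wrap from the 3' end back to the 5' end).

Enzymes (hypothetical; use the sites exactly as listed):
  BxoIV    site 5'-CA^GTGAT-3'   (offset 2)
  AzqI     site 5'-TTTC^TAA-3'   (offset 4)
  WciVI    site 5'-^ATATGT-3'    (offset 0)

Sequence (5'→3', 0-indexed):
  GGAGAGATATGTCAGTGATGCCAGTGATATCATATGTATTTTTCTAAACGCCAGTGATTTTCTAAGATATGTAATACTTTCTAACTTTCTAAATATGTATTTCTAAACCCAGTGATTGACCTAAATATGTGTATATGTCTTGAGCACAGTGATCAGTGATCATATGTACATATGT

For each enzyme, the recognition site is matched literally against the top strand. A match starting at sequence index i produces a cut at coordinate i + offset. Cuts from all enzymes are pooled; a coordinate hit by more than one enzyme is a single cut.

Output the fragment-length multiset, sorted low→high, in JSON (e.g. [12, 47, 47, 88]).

Site scan:
  BxoIV (CAGTGAT, off=2): starts [12, 21, 51, 109, 146, 153] → cuts [14, 23, 53, 111, 148, 155]
  AzqI (TTTCTAA, off=4): starts [40, 58, 77, 85, 99] → cuts [44, 62, 81, 89, 103]
  WciVI (ATATGT, off=0): starts [6, 31, 66, 92, 124, 132, 161, 169] → cuts [6, 31, 66, 92, 124, 132, 161, 169]

All cut coordinates (distinct, sorted): [6, 14, 23, 31, 44, 53, 62, 66, 81, 89, 92, 103, 111, 124, 132, 148, 155, 161, 169]

Fragments:
  6→14: 8 bp
  14→23: 9 bp
  23→31: 8 bp
  31→44: 13 bp
  44→53: 9 bp
  53→62: 9 bp
  62→66: 4 bp
  66→81: 15 bp
  81→89: 8 bp
  89→92: 3 bp
  92→103: 11 bp
  103→111: 8 bp
  111→124: 13 bp
  124→132: 8 bp
  132→148: 16 bp
  148→155: 7 bp
  155→161: 6 bp
  161→169: 8 bp
  169→6 (wrap): 175-169+6 = 12 bp

[3,4,6,7,8,8,8,8,8,8,9,9,9,11,12,13,13,15,16]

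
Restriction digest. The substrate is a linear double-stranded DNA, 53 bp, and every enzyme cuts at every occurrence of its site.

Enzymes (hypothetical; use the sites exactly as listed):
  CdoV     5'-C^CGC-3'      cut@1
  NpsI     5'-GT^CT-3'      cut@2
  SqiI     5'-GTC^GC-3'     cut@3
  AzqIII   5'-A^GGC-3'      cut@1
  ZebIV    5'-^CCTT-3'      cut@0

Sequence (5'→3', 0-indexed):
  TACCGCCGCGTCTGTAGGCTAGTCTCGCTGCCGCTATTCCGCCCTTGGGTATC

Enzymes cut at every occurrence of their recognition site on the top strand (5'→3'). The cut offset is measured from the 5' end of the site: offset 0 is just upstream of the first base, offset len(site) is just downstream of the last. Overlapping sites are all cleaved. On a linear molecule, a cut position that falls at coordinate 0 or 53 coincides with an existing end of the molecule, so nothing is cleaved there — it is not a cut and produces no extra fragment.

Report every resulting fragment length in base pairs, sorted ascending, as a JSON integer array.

[3,3,3,5,5,7,8,8,11]

Per-enzyme occurrences:
  CdoV CCGC/1: at [2, 5, 30, 38] ⇒ [3, 6, 31, 39]
  NpsI GTCT/2: at [9, 21] ⇒ [11, 23]
  SqiI (GTCGC, off=3): no sites
  AzqIII AGGC/1: at [15] ⇒ [16]
  ZebIV CCTT/0: at [42] ⇒ [42]

Pooled cuts: [3, 6, 11, 16, 23, 31, 39, 42]

Fragments:
  [0,3): 3 bp
  [3,6): 3 bp
  [6,11): 5 bp
  [11,16): 5 bp
  [16,23): 7 bp
  [23,31): 8 bp
  [31,39): 8 bp
  [39,42): 3 bp
  [42,53): 11 bp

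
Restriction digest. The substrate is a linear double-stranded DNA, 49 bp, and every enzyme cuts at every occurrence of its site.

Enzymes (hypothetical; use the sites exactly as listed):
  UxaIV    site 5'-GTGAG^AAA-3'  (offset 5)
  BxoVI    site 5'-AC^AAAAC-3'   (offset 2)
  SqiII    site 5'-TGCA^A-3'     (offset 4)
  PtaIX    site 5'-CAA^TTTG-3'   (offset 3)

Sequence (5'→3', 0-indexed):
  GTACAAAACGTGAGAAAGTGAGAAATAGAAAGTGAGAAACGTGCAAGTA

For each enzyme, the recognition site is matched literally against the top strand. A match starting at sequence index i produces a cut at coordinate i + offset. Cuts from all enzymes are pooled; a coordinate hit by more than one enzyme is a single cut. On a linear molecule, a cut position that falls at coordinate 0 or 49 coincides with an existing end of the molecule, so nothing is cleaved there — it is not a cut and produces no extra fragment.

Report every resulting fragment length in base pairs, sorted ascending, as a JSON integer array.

[4,4,8,9,10,14]

Per-enzyme occurrences:
  UxaIV (GTGAGAAA, off=5): starts [9, 17, 31] → cuts [14, 22, 36]
  BxoVI (ACAAAAC, off=2): starts [2] → cuts [4]
  SqiII (TGCAA, off=4): starts [41] → cuts [45]
  PtaIX (CAATTTG, off=3): no sites

All cut coordinates (distinct, sorted): [4, 14, 22, 36, 45]

Fragment lengths:
  [0,4): 4 bp
  [4,14): 10 bp
  [14,22): 8 bp
  [22,36): 14 bp
  [36,45): 9 bp
  [45,49): 4 bp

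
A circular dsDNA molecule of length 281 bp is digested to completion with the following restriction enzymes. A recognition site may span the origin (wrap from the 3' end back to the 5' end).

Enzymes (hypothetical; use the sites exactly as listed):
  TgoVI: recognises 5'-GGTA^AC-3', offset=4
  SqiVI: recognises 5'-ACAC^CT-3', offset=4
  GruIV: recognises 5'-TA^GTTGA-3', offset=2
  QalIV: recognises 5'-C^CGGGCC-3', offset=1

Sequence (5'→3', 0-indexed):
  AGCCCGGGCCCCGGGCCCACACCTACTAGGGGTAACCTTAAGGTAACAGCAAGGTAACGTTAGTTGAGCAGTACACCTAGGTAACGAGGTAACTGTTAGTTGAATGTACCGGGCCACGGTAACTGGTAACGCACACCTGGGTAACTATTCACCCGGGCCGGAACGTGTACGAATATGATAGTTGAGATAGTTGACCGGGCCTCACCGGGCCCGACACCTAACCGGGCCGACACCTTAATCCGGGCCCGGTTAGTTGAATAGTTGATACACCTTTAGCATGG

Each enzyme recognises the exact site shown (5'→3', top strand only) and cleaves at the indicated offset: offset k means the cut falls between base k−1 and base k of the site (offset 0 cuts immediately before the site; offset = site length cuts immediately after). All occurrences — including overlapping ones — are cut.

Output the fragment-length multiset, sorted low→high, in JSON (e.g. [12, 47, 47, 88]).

Per-enzyme occurrences:
  TgoVI GGTAAC/4: at [30, 41, 52, 79, 87, 117, 124, 139] ⇒ [34, 45, 56, 83, 91, 121, 128, 143]
  SqiVI ACACCT/4: at [18, 72, 132, 213, 229, 266] ⇒ [22, 76, 136, 217, 233, 270]
  GruIV TAGTTGA/2: at [60, 96, 178, 187, 250, 258] ⇒ [62, 98, 180, 189, 252, 260]
  QalIV CCGGGCC/1: at [3, 10, 108, 152, 194, 204, 221, 239] ⇒ [4, 11, 109, 153, 195, 205, 222, 240]

Pooled cuts: [4, 11, 22, 34, 45, 56, 62, 76, 83, 91, 98, 109, 121, 128, 136, 143, 153, 180, 189, 195, 205, 217, 222, 233, 240, 252, 260, 270]

Fragments:
  4→11: 7 bp
  11→22: 11 bp
  22→34: 12 bp
  34→45: 11 bp
  45→56: 11 bp
  56→62: 6 bp
  62→76: 14 bp
  76→83: 7 bp
  83→91: 8 bp
  91→98: 7 bp
  98→109: 11 bp
  109→121: 12 bp
  121→128: 7 bp
  128→136: 8 bp
  136→143: 7 bp
  143→153: 10 bp
  153→180: 27 bp
  180→189: 9 bp
  189→195: 6 bp
  195→205: 10 bp
  205→217: 12 bp
  217→222: 5 bp
  222→233: 11 bp
  233→240: 7 bp
  240→252: 12 bp
  252→260: 8 bp
  260→270: 10 bp
  270→4 (wrap): 281-270+4 = 15 bp

[5,6,6,7,7,7,7,7,7,8,8,8,9,10,10,10,11,11,11,11,11,12,12,12,12,14,15,27]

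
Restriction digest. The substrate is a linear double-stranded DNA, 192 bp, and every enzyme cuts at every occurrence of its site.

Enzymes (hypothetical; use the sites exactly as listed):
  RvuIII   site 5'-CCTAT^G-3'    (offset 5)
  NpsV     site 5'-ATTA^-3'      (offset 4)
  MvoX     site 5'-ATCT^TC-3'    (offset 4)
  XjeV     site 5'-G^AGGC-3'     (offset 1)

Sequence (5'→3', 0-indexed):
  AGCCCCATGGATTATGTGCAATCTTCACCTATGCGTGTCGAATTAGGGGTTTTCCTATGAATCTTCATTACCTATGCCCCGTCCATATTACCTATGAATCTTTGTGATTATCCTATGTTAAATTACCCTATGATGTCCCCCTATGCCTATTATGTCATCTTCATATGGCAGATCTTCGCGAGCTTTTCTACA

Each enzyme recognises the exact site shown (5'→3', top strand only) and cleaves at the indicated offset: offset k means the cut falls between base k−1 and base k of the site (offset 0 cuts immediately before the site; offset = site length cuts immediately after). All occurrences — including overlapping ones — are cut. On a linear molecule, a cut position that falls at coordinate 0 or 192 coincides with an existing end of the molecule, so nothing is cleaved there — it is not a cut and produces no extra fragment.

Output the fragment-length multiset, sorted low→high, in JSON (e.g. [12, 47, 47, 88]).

[5,5,6,6,6,6,8,8,8,9,10,13,13,13,14,15,15,15,17]

Scan for sites:
  RvuIII (CCTATG, off=5): starts [27, 53, 70, 90, 111, 126, 139] → cuts [32, 58, 75, 95, 116, 131, 144]
  NpsV (ATTA, off=4): starts [10, 41, 66, 86, 106, 121, 148] → cuts [14, 45, 70, 90, 110, 125, 152]
  MvoX (ATCTTC, off=4): starts [20, 60, 156, 171] → cuts [24, 64, 160, 175]
  XjeV (GAGGC, off=1): no sites

Pooled cuts: [14, 24, 32, 45, 58, 64, 70, 75, 90, 95, 110, 116, 125, 131, 144, 152, 160, 175]

Fragments:
  [0,14): 14 bp
  [14,24): 10 bp
  [24,32): 8 bp
  [32,45): 13 bp
  [45,58): 13 bp
  [58,64): 6 bp
  [64,70): 6 bp
  [70,75): 5 bp
  [75,90): 15 bp
  [90,95): 5 bp
  [95,110): 15 bp
  [110,116): 6 bp
  [116,125): 9 bp
  [125,131): 6 bp
  [131,144): 13 bp
  [144,152): 8 bp
  [152,160): 8 bp
  [160,175): 15 bp
  [175,192): 17 bp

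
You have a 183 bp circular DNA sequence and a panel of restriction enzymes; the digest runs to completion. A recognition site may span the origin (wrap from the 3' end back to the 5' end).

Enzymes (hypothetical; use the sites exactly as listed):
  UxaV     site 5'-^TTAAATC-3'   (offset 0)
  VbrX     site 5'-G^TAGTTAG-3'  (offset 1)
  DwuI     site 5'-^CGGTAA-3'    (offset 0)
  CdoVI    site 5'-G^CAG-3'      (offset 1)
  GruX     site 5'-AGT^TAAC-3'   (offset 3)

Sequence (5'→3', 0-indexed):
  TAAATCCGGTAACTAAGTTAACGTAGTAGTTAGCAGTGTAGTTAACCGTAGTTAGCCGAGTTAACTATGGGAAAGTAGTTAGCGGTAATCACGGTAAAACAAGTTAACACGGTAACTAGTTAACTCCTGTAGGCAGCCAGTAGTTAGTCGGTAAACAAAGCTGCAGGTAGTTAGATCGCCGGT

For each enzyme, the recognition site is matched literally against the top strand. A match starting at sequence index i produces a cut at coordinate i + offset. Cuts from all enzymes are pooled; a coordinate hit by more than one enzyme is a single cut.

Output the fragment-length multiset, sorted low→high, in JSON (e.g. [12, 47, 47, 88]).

Site scan:
  UxaV TTAAATC/0: at [182] ⇒ [182]
  VbrX GTAGTTAG/1: at [25, 47, 74, 139, 166] ⇒ [26, 48, 75, 140, 167]
  DwuI CGGTAA/0: at [6, 82, 91, 109, 148] ⇒ [6, 82, 91, 109, 148]
  CdoVI GCAG/1: at [32, 132, 162] ⇒ [33, 133, 163]
  GruX AGTTAAC/3: at [15, 39, 58, 101, 117] ⇒ [18, 42, 61, 104, 120]

All cut coordinates (distinct, sorted): [6, 18, 26, 33, 42, 48, 61, 75, 82, 91, 104, 109, 120, 133, 140, 148, 163, 167, 182]

Fragments:
  6→18: 12 bp
  18→26: 8 bp
  26→33: 7 bp
  33→42: 9 bp
  42→48: 6 bp
  48→61: 13 bp
  61→75: 14 bp
  75→82: 7 bp
  82→91: 9 bp
  91→104: 13 bp
  104→109: 5 bp
  109→120: 11 bp
  120→133: 13 bp
  133→140: 7 bp
  140→148: 8 bp
  148→163: 15 bp
  163→167: 4 bp
  167→182: 15 bp
  182→6 (wrap): 183-182+6 = 7 bp

[4,5,6,7,7,7,7,8,8,9,9,11,12,13,13,13,14,15,15]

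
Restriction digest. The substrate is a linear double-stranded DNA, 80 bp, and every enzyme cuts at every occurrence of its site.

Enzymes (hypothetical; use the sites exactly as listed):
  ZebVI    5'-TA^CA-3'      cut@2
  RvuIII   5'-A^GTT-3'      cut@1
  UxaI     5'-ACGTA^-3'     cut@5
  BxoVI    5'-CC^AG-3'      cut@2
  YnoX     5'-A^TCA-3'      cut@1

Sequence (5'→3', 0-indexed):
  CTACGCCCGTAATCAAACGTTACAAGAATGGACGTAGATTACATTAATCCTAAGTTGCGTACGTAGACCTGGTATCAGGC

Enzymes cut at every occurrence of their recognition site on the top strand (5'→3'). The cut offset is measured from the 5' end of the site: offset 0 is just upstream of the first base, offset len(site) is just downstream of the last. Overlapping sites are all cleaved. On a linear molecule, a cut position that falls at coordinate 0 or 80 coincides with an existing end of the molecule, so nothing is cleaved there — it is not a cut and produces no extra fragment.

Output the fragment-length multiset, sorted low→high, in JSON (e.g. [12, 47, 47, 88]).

[5,6,9,10,12,12,12,14]

Per-enzyme occurrences:
  ZebVI TACA/2: at [20, 39] ⇒ [22, 41]
  RvuIII AGTT/1: at [52] ⇒ [53]
  UxaI ACGTA/5: at [31, 60] ⇒ [36, 65]
  BxoVI (CCAG, off=2): no sites
  YnoX ATCA/1: at [11, 73] ⇒ [12, 74]

All cut coordinates (distinct, sorted): [12, 22, 36, 41, 53, 65, 74]

Fragment lengths:
  [0,12): 12 bp
  [12,22): 10 bp
  [22,36): 14 bp
  [36,41): 5 bp
  [41,53): 12 bp
  [53,65): 12 bp
  [65,74): 9 bp
  [74,80): 6 bp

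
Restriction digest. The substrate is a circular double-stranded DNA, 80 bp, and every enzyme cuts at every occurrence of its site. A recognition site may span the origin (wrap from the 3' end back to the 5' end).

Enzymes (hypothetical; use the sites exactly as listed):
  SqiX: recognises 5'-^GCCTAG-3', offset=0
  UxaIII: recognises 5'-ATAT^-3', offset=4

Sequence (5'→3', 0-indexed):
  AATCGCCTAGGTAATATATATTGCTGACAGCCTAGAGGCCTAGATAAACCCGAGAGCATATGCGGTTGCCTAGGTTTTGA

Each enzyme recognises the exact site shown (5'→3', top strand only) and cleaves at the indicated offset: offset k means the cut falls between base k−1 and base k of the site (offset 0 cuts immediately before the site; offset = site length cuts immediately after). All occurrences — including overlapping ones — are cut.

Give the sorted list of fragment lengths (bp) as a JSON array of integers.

Per-enzyme occurrences:
  SqiX (GCCTAG, off=0): starts [4, 29, 37, 67] → cuts [4, 29, 37, 67]
  UxaIII (ATAT, off=4): starts [13, 15, 17, 57] → cuts [17, 19, 21, 61]

All cut coordinates (distinct, sorted): [4, 17, 19, 21, 29, 37, 61, 67]

Fragments:
  4→17: 13 bp
  17→19: 2 bp
  19→21: 2 bp
  21→29: 8 bp
  29→37: 8 bp
  37→61: 24 bp
  61→67: 6 bp
  67→4 (wrap): 80-67+4 = 17 bp

[2,2,6,8,8,13,17,24]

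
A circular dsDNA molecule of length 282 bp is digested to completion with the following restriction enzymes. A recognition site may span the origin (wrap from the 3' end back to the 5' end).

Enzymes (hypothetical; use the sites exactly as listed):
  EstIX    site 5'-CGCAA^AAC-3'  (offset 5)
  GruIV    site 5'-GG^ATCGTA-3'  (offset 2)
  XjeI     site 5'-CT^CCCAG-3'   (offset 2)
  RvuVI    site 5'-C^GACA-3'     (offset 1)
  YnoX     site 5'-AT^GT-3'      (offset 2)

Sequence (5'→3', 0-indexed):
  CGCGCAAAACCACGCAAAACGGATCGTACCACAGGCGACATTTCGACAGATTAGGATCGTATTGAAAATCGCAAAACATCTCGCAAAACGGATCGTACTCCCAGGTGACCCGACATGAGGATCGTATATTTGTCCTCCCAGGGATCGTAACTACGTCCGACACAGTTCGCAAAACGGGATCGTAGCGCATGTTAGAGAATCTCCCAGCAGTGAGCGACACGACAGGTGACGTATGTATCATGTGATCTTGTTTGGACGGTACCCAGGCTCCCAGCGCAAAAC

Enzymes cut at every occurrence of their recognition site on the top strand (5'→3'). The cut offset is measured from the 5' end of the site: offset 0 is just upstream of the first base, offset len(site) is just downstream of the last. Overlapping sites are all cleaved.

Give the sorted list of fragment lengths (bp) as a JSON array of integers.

Per-enzyme occurrences:
  EstIX CGCAAAAC/5: at [2, 12, 69, 81, 167, 274] ⇒ [7, 17, 74, 86, 172, 279]
  GruIV GGATCGTA/2: at [20, 53, 89, 118, 141, 176] ⇒ [22, 55, 91, 120, 143, 178]
  XjeI CTCCCAG/2: at [97, 134, 200, 267] ⇒ [99, 136, 202, 269]
  RvuVI CGACA/1: at [35, 43, 110, 157, 214, 219] ⇒ [36, 44, 111, 158, 215, 220]
  YnoX ATGT/2: at [188, 232, 239] ⇒ [190, 234, 241]

All cut coordinates (distinct, sorted): [7, 17, 22, 36, 44, 55, 74, 86, 91, 99, 111, 120, 136, 143, 158, 172, 178, 190, 202, 215, 220, 234, 241, 269, 279]

Fragment lengths:
  7→17: 10 bp
  17→22: 5 bp
  22→36: 14 bp
  36→44: 8 bp
  44→55: 11 bp
  55→74: 19 bp
  74→86: 12 bp
  86→91: 5 bp
  91→99: 8 bp
  99→111: 12 bp
  111→120: 9 bp
  120→136: 16 bp
  136→143: 7 bp
  143→158: 15 bp
  158→172: 14 bp
  172→178: 6 bp
  178→190: 12 bp
  190→202: 12 bp
  202→215: 13 bp
  215→220: 5 bp
  220→234: 14 bp
  234→241: 7 bp
  241→269: 28 bp
  269→279: 10 bp
  279→7 (wrap): 282-279+7 = 10 bp

[5,5,5,6,7,7,8,8,9,10,10,10,11,12,12,12,12,13,14,14,14,15,16,19,28]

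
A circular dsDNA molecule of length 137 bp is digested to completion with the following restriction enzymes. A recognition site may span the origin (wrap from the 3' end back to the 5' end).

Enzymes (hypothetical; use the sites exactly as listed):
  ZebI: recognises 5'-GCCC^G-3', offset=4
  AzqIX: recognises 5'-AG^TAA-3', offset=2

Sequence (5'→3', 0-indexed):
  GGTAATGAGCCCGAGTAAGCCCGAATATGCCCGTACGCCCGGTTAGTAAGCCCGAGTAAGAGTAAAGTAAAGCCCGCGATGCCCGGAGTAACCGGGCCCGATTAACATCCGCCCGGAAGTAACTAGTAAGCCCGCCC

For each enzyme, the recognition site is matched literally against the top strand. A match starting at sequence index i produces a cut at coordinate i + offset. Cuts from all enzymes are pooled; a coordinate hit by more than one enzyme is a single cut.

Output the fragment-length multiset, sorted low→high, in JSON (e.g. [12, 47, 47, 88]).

Scan for sites:
  ZebI GCCCG/4: at [8, 18, 28, 36, 49, 71, 80, 95, 110, 129, 133] ⇒ [0, 12, 22, 32, 40, 53, 75, 84, 99, 114, 133]
  AzqIX AGTAA/2: at [13, 44, 54, 60, 65, 86, 117, 124] ⇒ [15, 46, 56, 62, 67, 88, 119, 126]

Pooled cuts: [0, 12, 15, 22, 32, 40, 46, 53, 56, 62, 67, 75, 84, 88, 99, 114, 119, 126, 133]

Fragment lengths:
  0→12: 12 bp
  12→15: 3 bp
  15→22: 7 bp
  22→32: 10 bp
  32→40: 8 bp
  40→46: 6 bp
  46→53: 7 bp
  53→56: 3 bp
  56→62: 6 bp
  62→67: 5 bp
  67→75: 8 bp
  75→84: 9 bp
  84→88: 4 bp
  88→99: 11 bp
  99→114: 15 bp
  114→119: 5 bp
  119→126: 7 bp
  126→133: 7 bp
  133→0 (wrap): 137-133+0 = 4 bp

[3,3,4,4,5,5,6,6,7,7,7,7,8,8,9,10,11,12,15]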